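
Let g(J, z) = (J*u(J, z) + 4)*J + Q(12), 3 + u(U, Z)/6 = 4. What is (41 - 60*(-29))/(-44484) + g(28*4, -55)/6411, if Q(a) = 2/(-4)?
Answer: 1118844125/95062308 ≈ 11.770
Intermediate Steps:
u(U, Z) = 6 (u(U, Z) = -18 + 6*4 = -18 + 24 = 6)
Q(a) = -½ (Q(a) = 2*(-¼) = -½)
g(J, z) = -½ + J*(4 + 6*J) (g(J, z) = (J*6 + 4)*J - ½ = (6*J + 4)*J - ½ = (4 + 6*J)*J - ½ = J*(4 + 6*J) - ½ = -½ + J*(4 + 6*J))
(41 - 60*(-29))/(-44484) + g(28*4, -55)/6411 = (41 - 60*(-29))/(-44484) + (-½ + 4*(28*4) + 6*(28*4)²)/6411 = (41 + 1740)*(-1/44484) + (-½ + 4*112 + 6*112²)*(1/6411) = 1781*(-1/44484) + (-½ + 448 + 6*12544)*(1/6411) = -1781/44484 + (-½ + 448 + 75264)*(1/6411) = -1781/44484 + (151423/2)*(1/6411) = -1781/44484 + 151423/12822 = 1118844125/95062308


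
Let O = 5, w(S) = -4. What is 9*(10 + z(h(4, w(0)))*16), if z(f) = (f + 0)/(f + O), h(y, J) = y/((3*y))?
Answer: 99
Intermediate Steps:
h(y, J) = ⅓ (h(y, J) = y*(1/(3*y)) = ⅓)
z(f) = f/(5 + f) (z(f) = (f + 0)/(f + 5) = f/(5 + f))
9*(10 + z(h(4, w(0)))*16) = 9*(10 + (1/(3*(5 + ⅓)))*16) = 9*(10 + (1/(3*(16/3)))*16) = 9*(10 + ((⅓)*(3/16))*16) = 9*(10 + (1/16)*16) = 9*(10 + 1) = 9*11 = 99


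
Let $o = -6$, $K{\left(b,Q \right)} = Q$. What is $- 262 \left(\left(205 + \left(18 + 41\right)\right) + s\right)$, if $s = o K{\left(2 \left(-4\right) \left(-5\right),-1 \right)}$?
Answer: $-70740$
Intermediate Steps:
$s = 6$ ($s = \left(-6\right) \left(-1\right) = 6$)
$- 262 \left(\left(205 + \left(18 + 41\right)\right) + s\right) = - 262 \left(\left(205 + \left(18 + 41\right)\right) + 6\right) = - 262 \left(\left(205 + 59\right) + 6\right) = - 262 \left(264 + 6\right) = \left(-262\right) 270 = -70740$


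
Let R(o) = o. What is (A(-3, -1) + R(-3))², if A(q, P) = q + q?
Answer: 81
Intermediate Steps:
A(q, P) = 2*q
(A(-3, -1) + R(-3))² = (2*(-3) - 3)² = (-6 - 3)² = (-9)² = 81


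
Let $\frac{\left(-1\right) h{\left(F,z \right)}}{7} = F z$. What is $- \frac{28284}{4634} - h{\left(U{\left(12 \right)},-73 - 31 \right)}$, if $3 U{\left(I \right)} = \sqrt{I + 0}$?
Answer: $- \frac{14142}{2317} - \frac{1456 \sqrt{3}}{3} \approx -846.73$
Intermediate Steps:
$U{\left(I \right)} = \frac{\sqrt{I}}{3}$ ($U{\left(I \right)} = \frac{\sqrt{I + 0}}{3} = \frac{\sqrt{I}}{3}$)
$h{\left(F,z \right)} = - 7 F z$
$- \frac{28284}{4634} - h{\left(U{\left(12 \right)},-73 - 31 \right)} = - \frac{28284}{4634} - - 7 \frac{\sqrt{12}}{3} \left(-73 - 31\right) = \left(-28284\right) \frac{1}{4634} - \left(-7\right) \frac{2 \sqrt{3}}{3} \left(-104\right) = - \frac{14142}{2317} - \left(-7\right) \frac{2 \sqrt{3}}{3} \left(-104\right) = - \frac{14142}{2317} - \frac{1456 \sqrt{3}}{3}$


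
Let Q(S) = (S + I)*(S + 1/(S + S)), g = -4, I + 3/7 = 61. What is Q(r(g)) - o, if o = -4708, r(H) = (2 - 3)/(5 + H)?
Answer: 64661/14 ≈ 4618.6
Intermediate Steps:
I = 424/7 (I = -3/7 + 61 = 424/7 ≈ 60.571)
r(H) = -1/(5 + H)
Q(S) = (424/7 + S)*(S + 1/(2*S)) (Q(S) = (S + 424/7)*(S + 1/(S + S)) = (424/7 + S)*(S + 1/(2*S)))
Q(r(g)) - o = (424 + (-1/(5 - 4))*(7 + 14*(-1/(5 - 4))² + 848*(-1/(5 - 4))))/(14*((-1/(5 - 4)))) - 1*(-4708) = (424 + (-1/1)*(7 + 14*(-1/1)² + 848*(-1/1)))/(14*((-1/1))) + 4708 = (424 + (-1*1)*(7 + 14*(-1*1)² + 848*(-1*1)))/(14*((-1*1))) + 4708 = (1/14)*(424 - (7 + 14*(-1)² + 848*(-1)))/(-1) + 4708 = (1/14)*(-1)*(424 - (7 + 14*1 - 848)) + 4708 = (1/14)*(-1)*(424 - (7 + 14 - 848)) + 4708 = (1/14)*(-1)*(424 - 1*(-827)) + 4708 = (1/14)*(-1)*(424 + 827) + 4708 = (1/14)*(-1)*1251 + 4708 = -1251/14 + 4708 = 64661/14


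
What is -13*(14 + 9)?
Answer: -299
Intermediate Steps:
-13*(14 + 9) = -13*23 = -299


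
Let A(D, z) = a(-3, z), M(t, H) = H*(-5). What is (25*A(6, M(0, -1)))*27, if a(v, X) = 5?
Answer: 3375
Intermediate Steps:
M(t, H) = -5*H
A(D, z) = 5
(25*A(6, M(0, -1)))*27 = (25*5)*27 = 125*27 = 3375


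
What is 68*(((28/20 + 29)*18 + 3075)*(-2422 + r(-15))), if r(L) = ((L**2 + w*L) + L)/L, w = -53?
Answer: -3065322972/5 ≈ -6.1306e+8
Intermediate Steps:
r(L) = (L**2 - 52*L)/L (r(L) = ((L**2 - 53*L) + L)/L = (L**2 - 52*L)/L)
68*(((28/20 + 29)*18 + 3075)*(-2422 + r(-15))) = 68*(((28/20 + 29)*18 + 3075)*(-2422 + (-52 - 15))) = 68*(((28*(1/20) + 29)*18 + 3075)*(-2422 - 67)) = 68*(((7/5 + 29)*18 + 3075)*(-2489)) = 68*(((152/5)*18 + 3075)*(-2489)) = 68*((2736/5 + 3075)*(-2489)) = 68*((18111/5)*(-2489)) = 68*(-45078279/5) = -3065322972/5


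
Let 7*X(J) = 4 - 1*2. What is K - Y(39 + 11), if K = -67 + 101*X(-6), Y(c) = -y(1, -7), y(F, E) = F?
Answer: -260/7 ≈ -37.143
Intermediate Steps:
X(J) = 2/7 (X(J) = (4 - 1*2)/7 = (4 - 2)/7 = (1/7)*2 = 2/7)
Y(c) = -1 (Y(c) = -1*1 = -1)
K = -267/7 (K = -67 + 101*(2/7) = -67 + 202/7 = -267/7 ≈ -38.143)
K - Y(39 + 11) = -267/7 - 1*(-1) = -267/7 + 1 = -260/7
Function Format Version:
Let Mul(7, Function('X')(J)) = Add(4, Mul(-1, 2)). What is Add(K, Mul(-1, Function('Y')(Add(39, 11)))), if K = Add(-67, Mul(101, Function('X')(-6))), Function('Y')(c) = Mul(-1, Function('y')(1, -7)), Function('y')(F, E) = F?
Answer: Rational(-260, 7) ≈ -37.143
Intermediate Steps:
Function('X')(J) = Rational(2, 7) (Function('X')(J) = Mul(Rational(1, 7), Add(4, Mul(-1, 2))) = Mul(Rational(1, 7), Add(4, -2)) = Mul(Rational(1, 7), 2) = Rational(2, 7))
Function('Y')(c) = -1 (Function('Y')(c) = Mul(-1, 1) = -1)
K = Rational(-267, 7) (K = Add(-67, Mul(101, Rational(2, 7))) = Add(-67, Rational(202, 7)) = Rational(-267, 7) ≈ -38.143)
Add(K, Mul(-1, Function('Y')(Add(39, 11)))) = Add(Rational(-267, 7), Mul(-1, -1)) = Add(Rational(-267, 7), 1) = Rational(-260, 7)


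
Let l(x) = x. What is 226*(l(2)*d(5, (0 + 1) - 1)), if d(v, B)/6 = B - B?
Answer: 0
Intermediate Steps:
d(v, B) = 0 (d(v, B) = 6*(B - B) = 6*0 = 0)
226*(l(2)*d(5, (0 + 1) - 1)) = 226*(2*0) = 226*0 = 0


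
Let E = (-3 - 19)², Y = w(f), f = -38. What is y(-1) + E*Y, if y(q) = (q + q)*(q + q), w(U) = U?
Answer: -18388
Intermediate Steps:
Y = -38
y(q) = 4*q² (y(q) = (2*q)*(2*q) = 4*q²)
E = 484 (E = (-22)² = 484)
y(-1) + E*Y = 4*(-1)² + 484*(-38) = 4*1 - 18392 = 4 - 18392 = -18388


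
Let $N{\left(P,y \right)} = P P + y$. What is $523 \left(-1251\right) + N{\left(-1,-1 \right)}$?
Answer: $-654273$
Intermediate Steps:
$N{\left(P,y \right)} = y + P^{2}$ ($N{\left(P,y \right)} = P^{2} + y = y + P^{2}$)
$523 \left(-1251\right) + N{\left(-1,-1 \right)} = 523 \left(-1251\right) - \left(1 - \left(-1\right)^{2}\right) = -654273 + \left(-1 + 1\right) = -654273 + 0 = -654273$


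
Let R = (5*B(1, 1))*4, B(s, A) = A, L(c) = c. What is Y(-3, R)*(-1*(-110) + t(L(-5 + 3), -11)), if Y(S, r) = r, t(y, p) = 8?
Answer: 2360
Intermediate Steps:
R = 20 (R = (5*1)*4 = 5*4 = 20)
Y(-3, R)*(-1*(-110) + t(L(-5 + 3), -11)) = 20*(-1*(-110) + 8) = 20*(110 + 8) = 20*118 = 2360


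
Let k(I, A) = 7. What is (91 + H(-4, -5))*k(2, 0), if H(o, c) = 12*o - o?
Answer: 329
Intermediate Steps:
H(o, c) = 11*o
(91 + H(-4, -5))*k(2, 0) = (91 + 11*(-4))*7 = (91 - 44)*7 = 47*7 = 329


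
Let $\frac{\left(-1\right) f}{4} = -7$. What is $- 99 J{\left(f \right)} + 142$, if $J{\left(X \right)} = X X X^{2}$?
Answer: $-60850802$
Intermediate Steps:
$f = 28$ ($f = \left(-4\right) \left(-7\right) = 28$)
$J{\left(X \right)} = X^{4}$ ($J{\left(X \right)} = X^{2} X^{2} = X^{4}$)
$- 99 J{\left(f \right)} + 142 = - 99 \cdot 28^{4} + 142 = \left(-99\right) 614656 + 142 = -60850944 + 142 = -60850802$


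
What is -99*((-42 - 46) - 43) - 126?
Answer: 12843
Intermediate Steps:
-99*((-42 - 46) - 43) - 126 = -99*(-88 - 43) - 126 = -99*(-131) - 126 = 12969 - 126 = 12843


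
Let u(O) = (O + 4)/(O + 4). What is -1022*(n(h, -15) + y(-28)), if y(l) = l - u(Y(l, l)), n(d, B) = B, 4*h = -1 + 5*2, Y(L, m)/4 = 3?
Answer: 44968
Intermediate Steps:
Y(L, m) = 12 (Y(L, m) = 4*3 = 12)
h = 9/4 (h = (-1 + 5*2)/4 = (-1 + 10)/4 = (1/4)*9 = 9/4 ≈ 2.2500)
u(O) = 1 (u(O) = (4 + O)/(4 + O) = 1)
y(l) = -1 + l (y(l) = l - 1*1 = l - 1 = -1 + l)
-1022*(n(h, -15) + y(-28)) = -1022*(-15 + (-1 - 28)) = -1022*(-15 - 29) = -1022*(-44) = 44968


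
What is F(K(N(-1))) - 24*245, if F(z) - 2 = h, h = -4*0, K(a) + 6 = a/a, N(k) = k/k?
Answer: -5878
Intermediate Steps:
N(k) = 1
K(a) = -5 (K(a) = -6 + a/a = -6 + 1 = -5)
h = 0
F(z) = 2 (F(z) = 2 + 0 = 2)
F(K(N(-1))) - 24*245 = 2 - 24*245 = 2 - 5880 = -5878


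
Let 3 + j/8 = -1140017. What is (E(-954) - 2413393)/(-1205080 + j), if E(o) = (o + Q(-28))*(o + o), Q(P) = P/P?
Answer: 595069/10325240 ≈ 0.057632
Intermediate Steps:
j = -9120160 (j = -24 + 8*(-1140017) = -24 - 9120136 = -9120160)
Q(P) = 1
E(o) = 2*o*(1 + o) (E(o) = (o + 1)*(o + o) = (1 + o)*(2*o) = 2*o*(1 + o))
(E(-954) - 2413393)/(-1205080 + j) = (2*(-954)*(1 - 954) - 2413393)/(-1205080 - 9120160) = (2*(-954)*(-953) - 2413393)/(-10325240) = (1818324 - 2413393)*(-1/10325240) = -595069*(-1/10325240) = 595069/10325240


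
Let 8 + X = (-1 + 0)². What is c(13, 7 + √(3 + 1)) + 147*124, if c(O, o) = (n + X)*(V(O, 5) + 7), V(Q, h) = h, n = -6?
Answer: 18072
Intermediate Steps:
X = -7 (X = -8 + (-1 + 0)² = -8 + (-1)² = -8 + 1 = -7)
c(O, o) = -156 (c(O, o) = (-6 - 7)*(5 + 7) = -13*12 = -156)
c(13, 7 + √(3 + 1)) + 147*124 = -156 + 147*124 = -156 + 18228 = 18072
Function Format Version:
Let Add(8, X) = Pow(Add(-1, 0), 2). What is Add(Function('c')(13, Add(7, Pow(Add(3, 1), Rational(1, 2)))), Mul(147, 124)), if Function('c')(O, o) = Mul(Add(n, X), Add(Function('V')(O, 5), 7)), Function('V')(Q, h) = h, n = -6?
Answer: 18072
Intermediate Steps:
X = -7 (X = Add(-8, Pow(Add(-1, 0), 2)) = Add(-8, Pow(-1, 2)) = Add(-8, 1) = -7)
Function('c')(O, o) = -156 (Function('c')(O, o) = Mul(Add(-6, -7), Add(5, 7)) = Mul(-13, 12) = -156)
Add(Function('c')(13, Add(7, Pow(Add(3, 1), Rational(1, 2)))), Mul(147, 124)) = Add(-156, Mul(147, 124)) = Add(-156, 18228) = 18072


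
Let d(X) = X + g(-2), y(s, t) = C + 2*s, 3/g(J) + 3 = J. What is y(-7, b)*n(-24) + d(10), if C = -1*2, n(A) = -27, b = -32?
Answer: 2207/5 ≈ 441.40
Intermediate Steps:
g(J) = 3/(-3 + J)
C = -2
y(s, t) = -2 + 2*s
d(X) = -⅗ + X (d(X) = X + 3/(-3 - 2) = X + 3/(-5) = X + 3*(-⅕) = X - ⅗ = -⅗ + X)
y(-7, b)*n(-24) + d(10) = (-2 + 2*(-7))*(-27) + (-⅗ + 10) = (-2 - 14)*(-27) + 47/5 = -16*(-27) + 47/5 = 432 + 47/5 = 2207/5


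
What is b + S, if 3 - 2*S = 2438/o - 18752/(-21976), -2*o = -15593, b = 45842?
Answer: 3927268354713/85667942 ≈ 45843.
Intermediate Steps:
o = 15593/2 (o = -1/2*(-15593) = 15593/2 ≈ 7796.5)
S = 78557549/85667942 (S = 3/2 - (2438/(15593/2) - 18752/(-21976))/2 = 3/2 - (2438*(2/15593) - 18752*(-1/21976))/2 = 3/2 - (4876/15593 + 2344/2747)/2 = 3/2 - 1/2*49944364/42833971 = 3/2 - 24972182/42833971 = 78557549/85667942 ≈ 0.91700)
b + S = 45842 + 78557549/85667942 = 3927268354713/85667942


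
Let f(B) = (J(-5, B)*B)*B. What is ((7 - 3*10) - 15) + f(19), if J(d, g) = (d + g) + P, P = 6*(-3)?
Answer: -1482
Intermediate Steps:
P = -18
J(d, g) = -18 + d + g (J(d, g) = (d + g) - 18 = -18 + d + g)
f(B) = B²*(-23 + B) (f(B) = ((-18 - 5 + B)*B)*B = ((-23 + B)*B)*B = (B*(-23 + B))*B = B²*(-23 + B))
((7 - 3*10) - 15) + f(19) = ((7 - 3*10) - 15) + 19²*(-23 + 19) = ((7 - 30) - 15) + 361*(-4) = (-23 - 15) - 1444 = -38 - 1444 = -1482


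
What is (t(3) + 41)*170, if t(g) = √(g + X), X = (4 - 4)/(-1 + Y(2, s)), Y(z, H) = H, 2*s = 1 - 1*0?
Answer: 6970 + 170*√3 ≈ 7264.4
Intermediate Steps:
s = ½ (s = (1 - 1*0)/2 = (1 + 0)/2 = (½)*1 = ½ ≈ 0.50000)
X = 0 (X = (4 - 4)/(-1 + ½) = 0/(-½) = 0*(-2) = 0)
t(g) = √g (t(g) = √(g + 0) = √g)
(t(3) + 41)*170 = (√3 + 41)*170 = (41 + √3)*170 = 6970 + 170*√3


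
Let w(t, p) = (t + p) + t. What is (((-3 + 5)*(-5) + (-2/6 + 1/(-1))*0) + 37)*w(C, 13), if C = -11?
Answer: -243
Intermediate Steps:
w(t, p) = p + 2*t (w(t, p) = (p + t) + t = p + 2*t)
(((-3 + 5)*(-5) + (-2/6 + 1/(-1))*0) + 37)*w(C, 13) = (((-3 + 5)*(-5) + (-2/6 + 1/(-1))*0) + 37)*(13 + 2*(-11)) = ((2*(-5) + (-2*⅙ + 1*(-1))*0) + 37)*(13 - 22) = ((-10 + (-⅓ - 1)*0) + 37)*(-9) = ((-10 - 4/3*0) + 37)*(-9) = ((-10 + 0) + 37)*(-9) = (-10 + 37)*(-9) = 27*(-9) = -243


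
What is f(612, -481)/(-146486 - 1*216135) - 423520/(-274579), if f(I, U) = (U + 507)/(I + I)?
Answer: 93989270933513/60935684274108 ≈ 1.5424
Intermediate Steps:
f(I, U) = (507 + U)/(2*I) (f(I, U) = (507 + U)/((2*I)) = (507 + U)*(1/(2*I)) = (507 + U)/(2*I))
f(612, -481)/(-146486 - 1*216135) - 423520/(-274579) = ((½)*(507 - 481)/612)/(-146486 - 1*216135) - 423520/(-274579) = ((½)*(1/612)*26)/(-146486 - 216135) - 423520*(-1/274579) = (13/612)/(-362621) + 423520/274579 = (13/612)*(-1/362621) + 423520/274579 = -13/221924052 + 423520/274579 = 93989270933513/60935684274108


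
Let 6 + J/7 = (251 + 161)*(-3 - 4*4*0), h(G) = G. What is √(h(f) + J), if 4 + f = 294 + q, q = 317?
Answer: I*√8087 ≈ 89.928*I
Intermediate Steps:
f = 607 (f = -4 + (294 + 317) = -4 + 611 = 607)
J = -8694 (J = -42 + 7*((251 + 161)*(-3 - 4*4*0)) = -42 + 7*(412*(-3 - 16*0)) = -42 + 7*(412*(-3 + 0)) = -42 + 7*(412*(-3)) = -42 + 7*(-1236) = -42 - 8652 = -8694)
√(h(f) + J) = √(607 - 8694) = √(-8087) = I*√8087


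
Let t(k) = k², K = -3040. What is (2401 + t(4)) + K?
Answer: -623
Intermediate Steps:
(2401 + t(4)) + K = (2401 + 4²) - 3040 = (2401 + 16) - 3040 = 2417 - 3040 = -623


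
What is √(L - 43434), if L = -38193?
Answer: 13*I*√483 ≈ 285.7*I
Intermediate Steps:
√(L - 43434) = √(-38193 - 43434) = √(-81627) = 13*I*√483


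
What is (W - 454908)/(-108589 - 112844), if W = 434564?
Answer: 20344/221433 ≈ 0.091874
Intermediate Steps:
(W - 454908)/(-108589 - 112844) = (434564 - 454908)/(-108589 - 112844) = -20344/(-221433) = -20344*(-1/221433) = 20344/221433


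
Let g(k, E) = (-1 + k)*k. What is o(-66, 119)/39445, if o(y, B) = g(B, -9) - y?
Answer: 14108/39445 ≈ 0.35766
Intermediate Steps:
g(k, E) = k*(-1 + k)
o(y, B) = -y + B*(-1 + B) (o(y, B) = B*(-1 + B) - y = -y + B*(-1 + B))
o(-66, 119)/39445 = (-1*(-66) + 119*(-1 + 119))/39445 = (66 + 119*118)*(1/39445) = (66 + 14042)*(1/39445) = 14108*(1/39445) = 14108/39445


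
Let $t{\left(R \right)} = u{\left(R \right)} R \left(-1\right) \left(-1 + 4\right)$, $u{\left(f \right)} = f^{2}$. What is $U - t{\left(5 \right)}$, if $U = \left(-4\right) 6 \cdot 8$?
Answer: $183$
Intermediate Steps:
$U = -192$ ($U = \left(-24\right) 8 = -192$)
$t{\left(R \right)} = - 3 R^{3}$ ($t{\left(R \right)} = R^{2} R \left(-1\right) \left(-1 + 4\right) = R^{2} - R 3 = R^{2} \left(- 3 R\right) = - 3 R^{3}$)
$U - t{\left(5 \right)} = -192 - - 3 \cdot 5^{3} = -192 - \left(-3\right) 125 = -192 - -375 = -192 + 375 = 183$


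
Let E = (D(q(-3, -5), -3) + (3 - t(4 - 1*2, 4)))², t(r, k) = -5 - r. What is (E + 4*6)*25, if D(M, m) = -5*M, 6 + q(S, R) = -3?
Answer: 76225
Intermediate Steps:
q(S, R) = -9 (q(S, R) = -6 - 3 = -9)
E = 3025 (E = (-5*(-9) + (3 - (-5 - (4 - 1*2))))² = (45 + (3 - (-5 - (4 - 2))))² = (45 + (3 - (-5 - 1*2)))² = (45 + (3 - (-5 - 2)))² = (45 + (3 - 1*(-7)))² = (45 + (3 + 7))² = (45 + 10)² = 55² = 3025)
(E + 4*6)*25 = (3025 + 4*6)*25 = (3025 + 24)*25 = 3049*25 = 76225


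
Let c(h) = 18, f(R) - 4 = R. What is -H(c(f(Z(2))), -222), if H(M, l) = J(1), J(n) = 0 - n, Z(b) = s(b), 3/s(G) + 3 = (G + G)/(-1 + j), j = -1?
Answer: 1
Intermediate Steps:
s(G) = 3/(-3 - G) (s(G) = 3/(-3 + (G + G)/(-1 - 1)) = 3/(-3 + (2*G)/(-2)) = 3/(-3 + (2*G)*(-½)) = 3/(-3 - G))
Z(b) = -3/(3 + b)
J(n) = -n
f(R) = 4 + R
H(M, l) = -1 (H(M, l) = -1*1 = -1)
-H(c(f(Z(2))), -222) = -1*(-1) = 1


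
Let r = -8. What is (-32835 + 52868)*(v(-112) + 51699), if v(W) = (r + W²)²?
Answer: 3149247598835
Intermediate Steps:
v(W) = (-8 + W²)²
(-32835 + 52868)*(v(-112) + 51699) = (-32835 + 52868)*((-8 + (-112)²)² + 51699) = 20033*((-8 + 12544)² + 51699) = 20033*(12536² + 51699) = 20033*(157151296 + 51699) = 20033*157202995 = 3149247598835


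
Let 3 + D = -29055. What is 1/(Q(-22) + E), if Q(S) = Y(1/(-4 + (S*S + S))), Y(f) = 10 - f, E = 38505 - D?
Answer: 458/30948433 ≈ 1.4799e-5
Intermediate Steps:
D = -29058 (D = -3 - 29055 = -29058)
E = 67563 (E = 38505 - 1*(-29058) = 38505 + 29058 = 67563)
Q(S) = 10 - 1/(-4 + S + S²) (Q(S) = 10 - 1/(-4 + (S*S + S)) = 10 - 1/(-4 + (S² + S)) = 10 - 1/(-4 + (S + S²)) = 10 - 1/(-4 + S + S²))
1/(Q(-22) + E) = 1/((10 - 1/(-4 - 22 + (-22)²)) + 67563) = 1/((10 - 1/(-4 - 22 + 484)) + 67563) = 1/((10 - 1/458) + 67563) = 1/(4579/458 + 67563) = 1/(30948433/458) = 458/30948433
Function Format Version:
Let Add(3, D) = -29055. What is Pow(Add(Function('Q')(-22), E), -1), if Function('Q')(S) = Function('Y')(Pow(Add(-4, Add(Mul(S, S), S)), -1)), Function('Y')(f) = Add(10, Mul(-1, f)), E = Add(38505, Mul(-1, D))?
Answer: Rational(458, 30948433) ≈ 1.4799e-5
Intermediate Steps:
D = -29058 (D = Add(-3, -29055) = -29058)
E = 67563 (E = Add(38505, Mul(-1, -29058)) = Add(38505, 29058) = 67563)
Function('Q')(S) = Add(10, Mul(-1, Pow(Add(-4, S, Pow(S, 2)), -1))) (Function('Q')(S) = Add(10, Mul(-1, Pow(Add(-4, Add(Mul(S, S), S)), -1))) = Add(10, Mul(-1, Pow(Add(-4, Add(Pow(S, 2), S)), -1))) = Add(10, Mul(-1, Pow(Add(-4, Add(S, Pow(S, 2))), -1))) = Add(10, Mul(-1, Pow(Add(-4, S, Pow(S, 2)), -1))))
Pow(Add(Function('Q')(-22), E), -1) = Pow(Add(Add(10, Mul(-1, Pow(Add(-4, -22, Pow(-22, 2)), -1))), 67563), -1) = Pow(Add(Add(10, Mul(-1, Pow(Add(-4, -22, 484), -1))), 67563), -1) = Pow(Add(Add(10, Mul(-1, Pow(458, -1))), 67563), -1) = Pow(Add(Add(10, Mul(-1, Rational(1, 458))), 67563), -1) = Pow(Add(Add(10, Rational(-1, 458)), 67563), -1) = Pow(Add(Rational(4579, 458), 67563), -1) = Pow(Rational(30948433, 458), -1) = Rational(458, 30948433)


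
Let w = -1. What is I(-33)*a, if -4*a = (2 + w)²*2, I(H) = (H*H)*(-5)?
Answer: 5445/2 ≈ 2722.5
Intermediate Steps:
I(H) = -5*H² (I(H) = H²*(-5) = -5*H²)
a = -½ (a = -(2 - 1)²*2/4 = -1²*2/4 = -2/4 = -¼*2 = -½ ≈ -0.50000)
I(-33)*a = -5*(-33)²*(-½) = -5*1089*(-½) = -5445*(-½) = 5445/2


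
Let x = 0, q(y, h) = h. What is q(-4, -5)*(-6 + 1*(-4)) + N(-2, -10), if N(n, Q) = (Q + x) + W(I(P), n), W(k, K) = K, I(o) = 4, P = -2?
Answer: 38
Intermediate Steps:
N(n, Q) = Q + n (N(n, Q) = (Q + 0) + n = Q + n)
q(-4, -5)*(-6 + 1*(-4)) + N(-2, -10) = -5*(-6 + 1*(-4)) + (-10 - 2) = -5*(-6 - 4) - 12 = -5*(-10) - 12 = 50 - 12 = 38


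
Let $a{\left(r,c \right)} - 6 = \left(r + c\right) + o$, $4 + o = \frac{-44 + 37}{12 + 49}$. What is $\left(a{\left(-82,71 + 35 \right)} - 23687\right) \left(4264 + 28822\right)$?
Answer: $- \frac{47753950208}{61} \approx -7.8285 \cdot 10^{8}$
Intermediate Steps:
$o = - \frac{251}{61}$ ($o = -4 + \frac{-44 + 37}{12 + 49} = -4 - \frac{7}{61} = - \frac{251}{61} \approx -4.1148$)
$a{\left(r,c \right)} = \frac{115}{61} + c + r$ ($a{\left(r,c \right)} = 6 - \left(\frac{251}{61} - c - r\right) = 6 + \left(- \frac{251}{61} + c + r\right) = \frac{115}{61} + c + r$)
$\left(a{\left(-82,71 + 35 \right)} - 23687\right) \left(4264 + 28822\right) = \left(\left(\frac{115}{61} + \left(71 + 35\right) - 82\right) - 23687\right) \left(4264 + 28822\right) = \left(\left(\frac{115}{61} + 106 - 82\right) - 23687\right) 33086 = \left(\frac{1579}{61} - 23687\right) 33086 = \left(- \frac{1443328}{61}\right) 33086 = - \frac{47753950208}{61}$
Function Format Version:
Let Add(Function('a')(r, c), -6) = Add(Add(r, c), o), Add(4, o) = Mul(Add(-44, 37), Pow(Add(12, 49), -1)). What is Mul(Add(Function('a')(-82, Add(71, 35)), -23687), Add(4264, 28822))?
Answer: Rational(-47753950208, 61) ≈ -7.8285e+8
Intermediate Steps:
o = Rational(-251, 61) (o = Add(-4, Mul(Add(-44, 37), Pow(Add(12, 49), -1))) = Add(-4, Mul(-7, Pow(61, -1))) = Add(-4, Mul(-7, Rational(1, 61))) = Add(-4, Rational(-7, 61)) = Rational(-251, 61) ≈ -4.1148)
Function('a')(r, c) = Add(Rational(115, 61), c, r) (Function('a')(r, c) = Add(6, Add(Add(r, c), Rational(-251, 61))) = Add(6, Add(Add(c, r), Rational(-251, 61))) = Add(6, Add(Rational(-251, 61), c, r)) = Add(Rational(115, 61), c, r))
Mul(Add(Function('a')(-82, Add(71, 35)), -23687), Add(4264, 28822)) = Mul(Add(Add(Rational(115, 61), Add(71, 35), -82), -23687), Add(4264, 28822)) = Mul(Add(Add(Rational(115, 61), 106, -82), -23687), 33086) = Mul(Add(Rational(1579, 61), -23687), 33086) = Mul(Rational(-1443328, 61), 33086) = Rational(-47753950208, 61)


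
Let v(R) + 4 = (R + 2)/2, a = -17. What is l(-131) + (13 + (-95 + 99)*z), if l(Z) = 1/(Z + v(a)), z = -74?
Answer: -80657/285 ≈ -283.01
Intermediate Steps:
v(R) = -3 + R/2 (v(R) = -4 + (R + 2)/2 = -4 + (2 + R)/2 = -4 + (1 + R/2) = -3 + R/2)
l(Z) = 1/(-23/2 + Z) (l(Z) = 1/(Z + (-3 + (1/2)*(-17))) = 1/(Z + (-3 - 17/2)) = 1/(Z - 23/2) = 1/(-23/2 + Z))
l(-131) + (13 + (-95 + 99)*z) = 2/(-23 + 2*(-131)) + (13 + (-95 + 99)*(-74)) = 2/(-23 - 262) + (13 + 4*(-74)) = 2/(-285) + (13 - 296) = 2*(-1/285) - 283 = -2/285 - 283 = -80657/285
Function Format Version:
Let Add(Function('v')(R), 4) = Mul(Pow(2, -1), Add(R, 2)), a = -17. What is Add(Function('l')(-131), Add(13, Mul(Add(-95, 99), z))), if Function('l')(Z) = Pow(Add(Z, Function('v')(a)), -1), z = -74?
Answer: Rational(-80657, 285) ≈ -283.01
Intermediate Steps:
Function('v')(R) = Add(-3, Mul(Rational(1, 2), R)) (Function('v')(R) = Add(-4, Mul(Pow(2, -1), Add(R, 2))) = Add(-4, Mul(Rational(1, 2), Add(2, R))) = Add(-4, Add(1, Mul(Rational(1, 2), R))) = Add(-3, Mul(Rational(1, 2), R)))
Function('l')(Z) = Pow(Add(Rational(-23, 2), Z), -1) (Function('l')(Z) = Pow(Add(Z, Add(-3, Mul(Rational(1, 2), -17))), -1) = Pow(Add(Z, Add(-3, Rational(-17, 2))), -1) = Pow(Add(Z, Rational(-23, 2)), -1) = Pow(Add(Rational(-23, 2), Z), -1))
Add(Function('l')(-131), Add(13, Mul(Add(-95, 99), z))) = Add(Mul(2, Pow(Add(-23, Mul(2, -131)), -1)), Add(13, Mul(Add(-95, 99), -74))) = Add(Mul(2, Pow(Add(-23, -262), -1)), Add(13, Mul(4, -74))) = Add(Mul(2, Pow(-285, -1)), Add(13, -296)) = Add(Mul(2, Rational(-1, 285)), -283) = Add(Rational(-2, 285), -283) = Rational(-80657, 285)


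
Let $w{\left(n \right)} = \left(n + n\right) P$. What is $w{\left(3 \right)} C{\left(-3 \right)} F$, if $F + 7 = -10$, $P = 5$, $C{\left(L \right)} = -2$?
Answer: $1020$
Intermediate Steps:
$F = -17$ ($F = -7 - 10 = -17$)
$w{\left(n \right)} = 10 n$ ($w{\left(n \right)} = \left(n + n\right) 5 = 2 n 5 = 10 n$)
$w{\left(3 \right)} C{\left(-3 \right)} F = 10 \cdot 3 \left(-2\right) \left(-17\right) = 30 \left(-2\right) \left(-17\right) = \left(-60\right) \left(-17\right) = 1020$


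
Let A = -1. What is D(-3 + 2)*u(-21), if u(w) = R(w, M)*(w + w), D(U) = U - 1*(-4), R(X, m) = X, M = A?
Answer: 2646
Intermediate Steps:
M = -1
D(U) = 4 + U (D(U) = U + 4 = 4 + U)
u(w) = 2*w**2 (u(w) = w*(w + w) = w*(2*w) = 2*w**2)
D(-3 + 2)*u(-21) = (4 + (-3 + 2))*(2*(-21)**2) = (4 - 1)*(2*441) = 3*882 = 2646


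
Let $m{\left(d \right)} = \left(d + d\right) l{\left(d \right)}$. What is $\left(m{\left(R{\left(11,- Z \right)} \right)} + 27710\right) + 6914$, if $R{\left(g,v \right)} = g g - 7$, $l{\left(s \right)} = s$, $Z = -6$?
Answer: $60616$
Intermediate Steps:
$R{\left(g,v \right)} = -7 + g^{2}$ ($R{\left(g,v \right)} = g^{2} - 7 = -7 + g^{2}$)
$m{\left(d \right)} = 2 d^{2}$ ($m{\left(d \right)} = \left(d + d\right) d = 2 d d = 2 d^{2}$)
$\left(m{\left(R{\left(11,- Z \right)} \right)} + 27710\right) + 6914 = \left(2 \left(-7 + 11^{2}\right)^{2} + 27710\right) + 6914 = \left(2 \left(-7 + 121\right)^{2} + 27710\right) + 6914 = \left(2 \cdot 114^{2} + 27710\right) + 6914 = \left(2 \cdot 12996 + 27710\right) + 6914 = \left(25992 + 27710\right) + 6914 = 53702 + 6914 = 60616$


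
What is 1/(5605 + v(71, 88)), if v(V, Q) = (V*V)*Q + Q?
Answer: 1/449301 ≈ 2.2257e-6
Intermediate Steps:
v(V, Q) = Q + Q*V**2 (v(V, Q) = V**2*Q + Q = Q*V**2 + Q = Q + Q*V**2)
1/(5605 + v(71, 88)) = 1/(5605 + 88*(1 + 71**2)) = 1/(5605 + 88*(1 + 5041)) = 1/(5605 + 88*5042) = 1/(5605 + 443696) = 1/449301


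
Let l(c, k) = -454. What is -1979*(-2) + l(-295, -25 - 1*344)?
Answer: 3504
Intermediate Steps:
-1979*(-2) + l(-295, -25 - 1*344) = -1979*(-2) - 454 = 3958 - 454 = 3504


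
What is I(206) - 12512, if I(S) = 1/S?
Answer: -2577471/206 ≈ -12512.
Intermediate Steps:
I(206) - 12512 = 1/206 - 12512 = -2577471/206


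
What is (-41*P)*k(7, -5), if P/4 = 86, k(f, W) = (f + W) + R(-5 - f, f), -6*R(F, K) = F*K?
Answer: -225664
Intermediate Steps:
R(F, K) = -F*K/6
k(f, W) = W + f - f*(-5 - f)/6 (k(f, W) = (f + W) - (-5 - f)*f/6 = (W + f) - f*(-5 - f)/6 = W + f - f*(-5 - f)/6)
P = 344 (P = 4*86 = 344)
(-41*P)*k(7, -5) = (-41*344)*(-5 + 7 + (⅙)*7*(5 + 7)) = -14104*(-5 + 7 + (⅙)*7*12) = -14104*(-5 + 7 + 14) = -14104*16 = -225664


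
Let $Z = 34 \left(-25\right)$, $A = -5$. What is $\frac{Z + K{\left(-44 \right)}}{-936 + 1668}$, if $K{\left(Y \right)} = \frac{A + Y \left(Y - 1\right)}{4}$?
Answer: $- \frac{475}{976} \approx -0.48668$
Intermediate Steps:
$Z = -850$
$K{\left(Y \right)} = - \frac{5}{4} + \frac{Y \left(-1 + Y\right)}{4}$ ($K{\left(Y \right)} = \frac{-5 + Y \left(Y - 1\right)}{4} = \frac{-5 + Y \left(-1 + Y\right)}{4} = - \frac{5}{4} + \frac{Y \left(-1 + Y\right)}{4}$)
$\frac{Z + K{\left(-44 \right)}}{-936 + 1668} = \frac{-850 - \left(- \frac{39}{4} - 484\right)}{-936 + 1668} = \frac{-850 + \left(- \frac{5}{4} + 11 + \frac{1}{4} \cdot 1936\right)}{732} = \left(-850 + \left(- \frac{5}{4} + 11 + 484\right)\right) \frac{1}{732} = \left(-850 + \frac{1975}{4}\right) \frac{1}{732} = \left(- \frac{1425}{4}\right) \frac{1}{732} = - \frac{475}{976}$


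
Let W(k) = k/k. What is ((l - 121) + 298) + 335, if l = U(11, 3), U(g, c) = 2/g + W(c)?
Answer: 5645/11 ≈ 513.18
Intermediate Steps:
W(k) = 1
U(g, c) = 1 + 2/g (U(g, c) = 2/g + 1 = 1 + 2/g)
l = 13/11 (l = (2 + 11)/11 = (1/11)*13 = 13/11 ≈ 1.1818)
((l - 121) + 298) + 335 = ((13/11 - 121) + 298) + 335 = (-1318/11 + 298) + 335 = 1960/11 + 335 = 5645/11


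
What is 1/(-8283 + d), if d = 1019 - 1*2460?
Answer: -1/9724 ≈ -0.00010284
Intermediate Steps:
d = -1441 (d = 1019 - 2460 = -1441)
1/(-8283 + d) = 1/(-8283 - 1441) = 1/(-9724) = -1/9724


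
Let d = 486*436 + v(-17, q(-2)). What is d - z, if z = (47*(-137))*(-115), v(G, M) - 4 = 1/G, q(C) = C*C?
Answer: -8985946/17 ≈ -5.2859e+5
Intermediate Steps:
q(C) = C²
v(G, M) = 4 + 1/G
z = 740485 (z = -6439*(-115) = 740485)
d = 3602299/17 (d = 486*436 + (4 + 1/(-17)) = 211896 + (4 - 1/17) = 211896 + 67/17 = 3602299/17 ≈ 2.1190e+5)
d - z = 3602299/17 - 1*740485 = 3602299/17 - 740485 = -8985946/17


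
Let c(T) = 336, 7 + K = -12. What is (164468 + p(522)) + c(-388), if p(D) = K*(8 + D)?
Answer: 154734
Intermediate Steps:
K = -19 (K = -7 - 12 = -19)
p(D) = -152 - 19*D (p(D) = -19*(8 + D) = -152 - 19*D)
(164468 + p(522)) + c(-388) = (164468 + (-152 - 19*522)) + 336 = (164468 + (-152 - 9918)) + 336 = (164468 - 10070) + 336 = 154398 + 336 = 154734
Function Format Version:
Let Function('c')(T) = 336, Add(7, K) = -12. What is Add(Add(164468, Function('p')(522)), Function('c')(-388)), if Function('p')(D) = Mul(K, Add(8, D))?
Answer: 154734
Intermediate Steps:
K = -19 (K = Add(-7, -12) = -19)
Function('p')(D) = Add(-152, Mul(-19, D)) (Function('p')(D) = Mul(-19, Add(8, D)) = Add(-152, Mul(-19, D)))
Add(Add(164468, Function('p')(522)), Function('c')(-388)) = Add(Add(164468, Add(-152, Mul(-19, 522))), 336) = Add(Add(164468, Add(-152, -9918)), 336) = Add(Add(164468, -10070), 336) = Add(154398, 336) = 154734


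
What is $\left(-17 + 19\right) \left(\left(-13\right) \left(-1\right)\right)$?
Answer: $26$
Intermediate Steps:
$\left(-17 + 19\right) \left(\left(-13\right) \left(-1\right)\right) = 2 \cdot 13 = 26$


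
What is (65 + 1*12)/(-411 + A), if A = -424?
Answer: -77/835 ≈ -0.092216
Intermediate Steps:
(65 + 1*12)/(-411 + A) = (65 + 1*12)/(-411 - 424) = (65 + 12)/(-835) = 77*(-1/835) = -77/835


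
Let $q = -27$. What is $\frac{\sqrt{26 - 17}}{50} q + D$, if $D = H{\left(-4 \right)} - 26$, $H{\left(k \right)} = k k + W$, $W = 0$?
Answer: $- \frac{581}{50} \approx -11.62$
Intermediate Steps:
$H{\left(k \right)} = k^{2}$ ($H{\left(k \right)} = k k + 0 = k^{2} + 0 = k^{2}$)
$D = -10$ ($D = \left(-4\right)^{2} - 26 = 16 - 26 = -10$)
$\frac{\sqrt{26 - 17}}{50} q + D = \frac{\sqrt{26 - 17}}{50} \left(-27\right) - 10 = \sqrt{9} \cdot \frac{1}{50} \left(-27\right) - 10 = 3 \cdot \frac{1}{50} \left(-27\right) - 10 = \frac{3}{50} \left(-27\right) - 10 = - \frac{81}{50} - 10 = - \frac{581}{50}$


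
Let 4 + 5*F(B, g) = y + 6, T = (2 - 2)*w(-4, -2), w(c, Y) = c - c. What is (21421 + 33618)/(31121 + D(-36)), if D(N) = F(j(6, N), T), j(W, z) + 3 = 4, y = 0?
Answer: 275195/155607 ≈ 1.7685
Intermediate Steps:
j(W, z) = 1 (j(W, z) = -3 + 4 = 1)
w(c, Y) = 0
T = 0 (T = (2 - 2)*0 = 0*0 = 0)
F(B, g) = ⅖ (F(B, g) = -⅘ + (0 + 6)/5 = -⅘ + (⅕)*6 = -⅘ + 6/5 = ⅖)
D(N) = ⅖
(21421 + 33618)/(31121 + D(-36)) = (21421 + 33618)/(31121 + ⅖) = 55039/(155607/5) = 55039*(5/155607) = 275195/155607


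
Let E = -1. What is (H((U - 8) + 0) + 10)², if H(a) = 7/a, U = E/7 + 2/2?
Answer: 203401/2500 ≈ 81.360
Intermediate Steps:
U = 6/7 (U = -1/7 + 2/2 = -1*⅐ + 2*(½) = -⅐ + 1 = 6/7 ≈ 0.85714)
(H((U - 8) + 0) + 10)² = (7/((6/7 - 8) + 0) + 10)² = (7/(-50/7 + 0) + 10)² = (7/(-50/7) + 10)² = (7*(-7/50) + 10)² = (-49/50 + 10)² = (451/50)² = 203401/2500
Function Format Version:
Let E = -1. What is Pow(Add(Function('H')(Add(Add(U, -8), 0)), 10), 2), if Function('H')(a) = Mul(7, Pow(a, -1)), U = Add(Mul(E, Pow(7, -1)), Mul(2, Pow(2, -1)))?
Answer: Rational(203401, 2500) ≈ 81.360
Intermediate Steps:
U = Rational(6, 7) (U = Add(Mul(-1, Pow(7, -1)), Mul(2, Pow(2, -1))) = Add(Mul(-1, Rational(1, 7)), Mul(2, Rational(1, 2))) = Add(Rational(-1, 7), 1) = Rational(6, 7) ≈ 0.85714)
Pow(Add(Function('H')(Add(Add(U, -8), 0)), 10), 2) = Pow(Add(Mul(7, Pow(Add(Add(Rational(6, 7), -8), 0), -1)), 10), 2) = Pow(Add(Mul(7, Pow(Add(Rational(-50, 7), 0), -1)), 10), 2) = Pow(Add(Mul(7, Pow(Rational(-50, 7), -1)), 10), 2) = Pow(Add(Mul(7, Rational(-7, 50)), 10), 2) = Pow(Add(Rational(-49, 50), 10), 2) = Pow(Rational(451, 50), 2) = Rational(203401, 2500)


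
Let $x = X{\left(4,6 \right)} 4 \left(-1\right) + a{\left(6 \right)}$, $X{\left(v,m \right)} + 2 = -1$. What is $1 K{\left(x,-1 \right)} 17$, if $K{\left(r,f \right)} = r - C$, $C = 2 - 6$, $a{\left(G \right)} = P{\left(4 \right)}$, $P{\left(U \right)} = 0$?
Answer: $272$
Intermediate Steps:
$X{\left(v,m \right)} = -3$ ($X{\left(v,m \right)} = -2 - 1 = -3$)
$a{\left(G \right)} = 0$
$x = 12$ ($x = - 3 \cdot 4 \left(-1\right) + 0 = \left(-3\right) \left(-4\right) + 0 = 12 + 0 = 12$)
$C = -4$ ($C = 2 - 6 = -4$)
$K{\left(r,f \right)} = 4 + r$ ($K{\left(r,f \right)} = r - -4 = r + 4 = 4 + r$)
$1 K{\left(x,-1 \right)} 17 = 1 \left(4 + 12\right) 17 = 1 \cdot 16 \cdot 17 = 16 \cdot 17 = 272$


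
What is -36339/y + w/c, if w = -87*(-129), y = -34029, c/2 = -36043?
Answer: 39256591/43035342 ≈ 0.91219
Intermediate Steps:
c = -72086 (c = 2*(-36043) = -72086)
w = 11223
-36339/y + w/c = -36339/(-34029) + 11223/(-72086) = -36339*(-1/34029) + 11223*(-1/72086) = 12113/11343 - 11223/72086 = 39256591/43035342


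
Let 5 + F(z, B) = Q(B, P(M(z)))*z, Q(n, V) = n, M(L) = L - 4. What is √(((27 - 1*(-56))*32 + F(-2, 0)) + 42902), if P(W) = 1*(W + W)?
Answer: √45553 ≈ 213.43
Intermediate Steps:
M(L) = -4 + L
P(W) = 2*W (P(W) = 1*(2*W) = 2*W)
F(z, B) = -5 + B*z
√(((27 - 1*(-56))*32 + F(-2, 0)) + 42902) = √(((27 - 1*(-56))*32 + (-5 + 0*(-2))) + 42902) = √(((27 + 56)*32 + (-5 + 0)) + 42902) = √((83*32 - 5) + 42902) = √((2656 - 5) + 42902) = √(2651 + 42902) = √45553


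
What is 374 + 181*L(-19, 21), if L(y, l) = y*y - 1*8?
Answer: 64267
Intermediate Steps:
L(y, l) = -8 + y² (L(y, l) = y² - 8 = -8 + y²)
374 + 181*L(-19, 21) = 374 + 181*(-8 + (-19)²) = 374 + 181*(-8 + 361) = 374 + 181*353 = 374 + 63893 = 64267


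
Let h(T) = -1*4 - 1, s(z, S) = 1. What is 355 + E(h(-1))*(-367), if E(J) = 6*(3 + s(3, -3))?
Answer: -8453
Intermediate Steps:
h(T) = -5 (h(T) = -4 - 1 = -5)
E(J) = 24 (E(J) = 6*(3 + 1) = 6*4 = 24)
355 + E(h(-1))*(-367) = 355 + 24*(-367) = 355 - 8808 = -8453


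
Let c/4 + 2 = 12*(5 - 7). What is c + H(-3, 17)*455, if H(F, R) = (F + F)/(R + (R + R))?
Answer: -2678/17 ≈ -157.53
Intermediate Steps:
H(F, R) = 2*F/(3*R) (H(F, R) = (2*F)/(R + 2*R) = (2*F)/((3*R)) = (2*F)*(1/(3*R)) = 2*F/(3*R))
c = -104 (c = -8 + 4*(12*(5 - 7)) = -8 + 4*(12*(-2)) = -8 + 4*(-24) = -8 - 96 = -104)
c + H(-3, 17)*455 = -104 + ((2/3)*(-3)/17)*455 = -104 + ((2/3)*(-3)*(1/17))*455 = -104 - 2/17*455 = -104 - 910/17 = -2678/17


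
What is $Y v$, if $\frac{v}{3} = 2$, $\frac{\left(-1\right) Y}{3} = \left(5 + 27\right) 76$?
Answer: $-43776$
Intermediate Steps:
$Y = -7296$ ($Y = - 3 \left(5 + 27\right) 76 = - 3 \cdot 32 \cdot 76 = \left(-3\right) 2432 = -7296$)
$v = 6$ ($v = 3 \cdot 2 = 6$)
$Y v = \left(-7296\right) 6 = -43776$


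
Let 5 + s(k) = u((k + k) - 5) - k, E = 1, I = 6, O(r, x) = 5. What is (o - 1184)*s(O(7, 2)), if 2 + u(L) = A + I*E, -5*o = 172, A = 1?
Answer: 6092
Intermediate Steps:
o = -172/5 (o = -⅕*172 = -172/5 ≈ -34.400)
u(L) = 5 (u(L) = -2 + (1 + 6*1) = -2 + (1 + 6) = -2 + 7 = 5)
s(k) = -k (s(k) = -5 + (5 - k) = -k)
(o - 1184)*s(O(7, 2)) = (-172/5 - 1184)*(-1*5) = -6092/5*(-5) = 6092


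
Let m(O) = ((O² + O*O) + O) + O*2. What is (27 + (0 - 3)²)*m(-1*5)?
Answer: 1260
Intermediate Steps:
m(O) = 2*O² + 3*O (m(O) = ((O² + O²) + O) + 2*O = (2*O² + O) + 2*O = (O + 2*O²) + 2*O = 2*O² + 3*O)
(27 + (0 - 3)²)*m(-1*5) = (27 + (0 - 3)²)*((-1*5)*(3 + 2*(-1*5))) = (27 + (-3)²)*(-5*(3 + 2*(-5))) = (27 + 9)*(-5*(3 - 10)) = 36*(-5*(-7)) = 36*35 = 1260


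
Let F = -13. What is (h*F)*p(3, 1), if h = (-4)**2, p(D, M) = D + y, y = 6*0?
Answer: -624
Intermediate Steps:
y = 0
p(D, M) = D (p(D, M) = D + 0 = D)
h = 16
(h*F)*p(3, 1) = (16*(-13))*3 = -208*3 = -624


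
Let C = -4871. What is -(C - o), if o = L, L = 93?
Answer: 4964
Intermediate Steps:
o = 93
-(C - o) = -(-4871 - 1*93) = -(-4871 - 93) = -1*(-4964) = 4964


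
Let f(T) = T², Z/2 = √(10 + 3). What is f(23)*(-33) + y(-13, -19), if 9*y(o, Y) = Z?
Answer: -17457 + 2*√13/9 ≈ -17456.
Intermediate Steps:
Z = 2*√13 (Z = 2*√(10 + 3) = 2*√13 ≈ 7.2111)
y(o, Y) = 2*√13/9 (y(o, Y) = (2*√13)/9 = 2*√13/9)
f(23)*(-33) + y(-13, -19) = 23²*(-33) + 2*√13/9 = 529*(-33) + 2*√13/9 = -17457 + 2*√13/9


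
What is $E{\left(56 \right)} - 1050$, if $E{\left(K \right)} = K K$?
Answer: $2086$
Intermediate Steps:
$E{\left(K \right)} = K^{2}$
$E{\left(56 \right)} - 1050 = 56^{2} - 1050 = 3136 - 1050 = 2086$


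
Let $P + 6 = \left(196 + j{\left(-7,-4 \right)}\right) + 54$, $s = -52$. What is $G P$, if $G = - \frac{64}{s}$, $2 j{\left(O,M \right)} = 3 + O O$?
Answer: $\frac{4320}{13} \approx 332.31$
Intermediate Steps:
$j{\left(O,M \right)} = \frac{3}{2} + \frac{O^{2}}{2}$ ($j{\left(O,M \right)} = \frac{3 + O O}{2} = \frac{3 + O^{2}}{2} = \frac{3}{2} + \frac{O^{2}}{2}$)
$G = \frac{16}{13}$ ($G = - \frac{64}{-52} = \left(-64\right) \left(- \frac{1}{52}\right) = \frac{16}{13} \approx 1.2308$)
$P = 270$ ($P = -6 + \left(\left(196 + \left(\frac{3}{2} + \frac{\left(-7\right)^{2}}{2}\right)\right) + 54\right) = -6 + \left(\left(196 + \left(\frac{3}{2} + \frac{1}{2} \cdot 49\right)\right) + 54\right) = -6 + \left(\left(196 + \left(\frac{3}{2} + \frac{49}{2}\right)\right) + 54\right) = -6 + \left(\left(196 + 26\right) + 54\right) = -6 + \left(222 + 54\right) = -6 + 276 = 270$)
$G P = \frac{16}{13} \cdot 270 = \frac{4320}{13}$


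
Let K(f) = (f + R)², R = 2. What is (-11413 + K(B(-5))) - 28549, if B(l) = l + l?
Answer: -39898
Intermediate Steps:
B(l) = 2*l
K(f) = (2 + f)² (K(f) = (f + 2)² = (2 + f)²)
(-11413 + K(B(-5))) - 28549 = (-11413 + (2 + 2*(-5))²) - 28549 = (-11413 + (2 - 10)²) - 28549 = (-11413 + (-8)²) - 28549 = (-11413 + 64) - 28549 = -11349 - 28549 = -39898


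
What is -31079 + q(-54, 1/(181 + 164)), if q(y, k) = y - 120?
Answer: -31253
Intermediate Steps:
q(y, k) = -120 + y
-31079 + q(-54, 1/(181 + 164)) = -31079 + (-120 - 54) = -31079 - 174 = -31253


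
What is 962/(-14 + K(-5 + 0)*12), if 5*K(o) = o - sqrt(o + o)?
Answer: -31265/917 + 2886*I*sqrt(10)/917 ≈ -34.095 + 9.9524*I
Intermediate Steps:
K(o) = o/5 - sqrt(2)*sqrt(o)/5 (K(o) = (o - sqrt(o + o))/5 = (o - sqrt(2*o))/5 = (o - sqrt(2)*sqrt(o))/5 = o/5 - sqrt(2)*sqrt(o)/5)
962/(-14 + K(-5 + 0)*12) = 962/(-14 + ((-5 + 0)/5 - sqrt(2)*sqrt(-5 + 0)/5)*12) = 962/(-14 + ((1/5)*(-5) - sqrt(2)*sqrt(-5)/5)*12) = 962/(-14 + (-1 - sqrt(2)*I*sqrt(5)/5)*12) = 962/(-14 + (-1 - I*sqrt(10)/5)*12) = 962/(-14 + (-12 - 12*I*sqrt(10)/5)) = 962/(-26 - 12*I*sqrt(10)/5)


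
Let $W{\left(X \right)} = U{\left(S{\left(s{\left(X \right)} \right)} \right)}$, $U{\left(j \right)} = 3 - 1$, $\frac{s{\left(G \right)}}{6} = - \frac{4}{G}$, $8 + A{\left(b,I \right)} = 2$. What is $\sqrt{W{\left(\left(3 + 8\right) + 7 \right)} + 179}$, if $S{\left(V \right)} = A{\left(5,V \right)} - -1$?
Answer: $\sqrt{181} \approx 13.454$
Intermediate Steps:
$A{\left(b,I \right)} = -6$ ($A{\left(b,I \right)} = -8 + 2 = -6$)
$s{\left(G \right)} = - \frac{24}{G}$ ($s{\left(G \right)} = 6 \left(- \frac{4}{G}\right) = - \frac{24}{G}$)
$S{\left(V \right)} = -5$ ($S{\left(V \right)} = -6 - -1 = -6 + 1 = -5$)
$U{\left(j \right)} = 2$ ($U{\left(j \right)} = 3 - 1 = 2$)
$W{\left(X \right)} = 2$
$\sqrt{W{\left(\left(3 + 8\right) + 7 \right)} + 179} = \sqrt{2 + 179} = \sqrt{181}$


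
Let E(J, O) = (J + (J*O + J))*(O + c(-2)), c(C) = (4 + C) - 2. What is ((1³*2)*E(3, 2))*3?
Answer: 144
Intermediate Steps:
c(C) = 2 + C
E(J, O) = O*(2*J + J*O) (E(J, O) = (J + (J*O + J))*(O + (2 - 2)) = (J + (J + J*O))*(O + 0) = (2*J + J*O)*O = O*(2*J + J*O))
((1³*2)*E(3, 2))*3 = ((1³*2)*(3*2*(2 + 2)))*3 = ((1*2)*(3*2*4))*3 = (2*24)*3 = 48*3 = 144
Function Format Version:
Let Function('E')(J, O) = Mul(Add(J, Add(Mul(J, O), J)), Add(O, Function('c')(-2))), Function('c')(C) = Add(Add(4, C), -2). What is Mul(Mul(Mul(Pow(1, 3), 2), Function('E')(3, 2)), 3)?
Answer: 144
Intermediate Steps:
Function('c')(C) = Add(2, C)
Function('E')(J, O) = Mul(O, Add(Mul(2, J), Mul(J, O))) (Function('E')(J, O) = Mul(Add(J, Add(Mul(J, O), J)), Add(O, Add(2, -2))) = Mul(Add(J, Add(J, Mul(J, O))), Add(O, 0)) = Mul(Add(Mul(2, J), Mul(J, O)), O) = Mul(O, Add(Mul(2, J), Mul(J, O))))
Mul(Mul(Mul(Pow(1, 3), 2), Function('E')(3, 2)), 3) = Mul(Mul(Mul(Pow(1, 3), 2), Mul(3, 2, Add(2, 2))), 3) = Mul(Mul(Mul(1, 2), Mul(3, 2, 4)), 3) = Mul(Mul(2, 24), 3) = Mul(48, 3) = 144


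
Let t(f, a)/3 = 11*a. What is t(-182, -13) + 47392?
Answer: 46963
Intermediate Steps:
t(f, a) = 33*a (t(f, a) = 3*(11*a) = 33*a)
t(-182, -13) + 47392 = 33*(-13) + 47392 = -429 + 47392 = 46963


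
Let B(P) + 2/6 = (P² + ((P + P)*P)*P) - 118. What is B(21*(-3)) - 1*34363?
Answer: -1591819/3 ≈ -5.3061e+5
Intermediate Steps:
B(P) = -355/3 + P² + 2*P³ (B(P) = -⅓ + ((P² + ((P + P)*P)*P) - 118) = -⅓ + ((P² + ((2*P)*P)*P) - 118) = -⅓ + ((P² + (2*P²)*P) - 118) = -⅓ + ((P² + 2*P³) - 118) = -⅓ + (-118 + P² + 2*P³) = -355/3 + P² + 2*P³)
B(21*(-3)) - 1*34363 = (-355/3 + (21*(-3))² + 2*(21*(-3))³) - 1*34363 = (-355/3 + (-63)² + 2*(-63)³) - 34363 = (-355/3 + 3969 + 2*(-250047)) - 34363 = (-355/3 + 3969 - 500094) - 34363 = -1488730/3 - 34363 = -1591819/3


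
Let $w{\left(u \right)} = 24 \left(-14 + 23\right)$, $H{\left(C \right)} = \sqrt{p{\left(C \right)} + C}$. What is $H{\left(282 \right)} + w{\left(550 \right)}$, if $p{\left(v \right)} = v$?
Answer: $216 + 2 \sqrt{141} \approx 239.75$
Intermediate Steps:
$H{\left(C \right)} = \sqrt{2} \sqrt{C}$ ($H{\left(C \right)} = \sqrt{C + C} = \sqrt{2 C} = \sqrt{2} \sqrt{C}$)
$w{\left(u \right)} = 216$ ($w{\left(u \right)} = 24 \cdot 9 = 216$)
$H{\left(282 \right)} + w{\left(550 \right)} = \sqrt{2} \sqrt{282} + 216 = 2 \sqrt{141} + 216 = 216 + 2 \sqrt{141}$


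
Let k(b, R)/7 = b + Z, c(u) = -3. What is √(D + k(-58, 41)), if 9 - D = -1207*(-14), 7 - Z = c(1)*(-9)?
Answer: I*√17435 ≈ 132.04*I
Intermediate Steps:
Z = -20 (Z = 7 - (-3)*(-9) = 7 - 1*27 = 7 - 27 = -20)
k(b, R) = -140 + 7*b (k(b, R) = 7*(b - 20) = 7*(-20 + b) = -140 + 7*b)
D = -16889 (D = 9 - (-1207)*(-14) = 9 - 1*16898 = 9 - 16898 = -16889)
√(D + k(-58, 41)) = √(-16889 + (-140 + 7*(-58))) = √(-16889 + (-140 - 406)) = √(-16889 - 546) = √(-17435) = I*√17435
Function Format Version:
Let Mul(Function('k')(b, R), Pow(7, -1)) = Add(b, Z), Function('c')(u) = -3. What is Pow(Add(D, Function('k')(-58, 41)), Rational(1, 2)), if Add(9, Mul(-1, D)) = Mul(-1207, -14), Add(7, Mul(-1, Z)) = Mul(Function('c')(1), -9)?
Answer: Mul(I, Pow(17435, Rational(1, 2))) ≈ Mul(132.04, I)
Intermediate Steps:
Z = -20 (Z = Add(7, Mul(-1, Mul(-3, -9))) = Add(7, Mul(-1, 27)) = Add(7, -27) = -20)
Function('k')(b, R) = Add(-140, Mul(7, b)) (Function('k')(b, R) = Mul(7, Add(b, -20)) = Mul(7, Add(-20, b)) = Add(-140, Mul(7, b)))
D = -16889 (D = Add(9, Mul(-1, Mul(-1207, -14))) = Add(9, Mul(-1, 16898)) = Add(9, -16898) = -16889)
Pow(Add(D, Function('k')(-58, 41)), Rational(1, 2)) = Pow(Add(-16889, Add(-140, Mul(7, -58))), Rational(1, 2)) = Pow(Add(-16889, Add(-140, -406)), Rational(1, 2)) = Pow(Add(-16889, -546), Rational(1, 2)) = Pow(-17435, Rational(1, 2)) = Mul(I, Pow(17435, Rational(1, 2)))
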